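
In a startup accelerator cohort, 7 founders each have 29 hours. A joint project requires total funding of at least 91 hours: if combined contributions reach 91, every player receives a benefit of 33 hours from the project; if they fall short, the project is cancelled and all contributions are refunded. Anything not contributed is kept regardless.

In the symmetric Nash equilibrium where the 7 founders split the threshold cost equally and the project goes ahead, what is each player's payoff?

Equal share of the threshold: 91/7 = 13.
At this profile no one gains by cutting their contribution: any cut drops the total below 91, the project is cancelled, contributions are refunded, and the deviator ends with 29, which is less than 29 − 13 + 33 = 49. Contributing more than 13 just wastes the excess. So contributing exactly 13 is a best response.
Each player's payoff: 29 − 13 + 33 = 49.

49 hours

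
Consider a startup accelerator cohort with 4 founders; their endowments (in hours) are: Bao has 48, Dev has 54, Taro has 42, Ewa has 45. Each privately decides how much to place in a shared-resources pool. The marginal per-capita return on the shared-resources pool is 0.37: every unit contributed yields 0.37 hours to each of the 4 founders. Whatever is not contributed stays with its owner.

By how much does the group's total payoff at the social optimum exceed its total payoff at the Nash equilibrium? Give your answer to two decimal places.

90.72 hours

The private return per contributed unit is 0.37 < 1 for everyone, so the Nash equilibrium is zero contribution and the group total is Σ E_j = 48 + 54 + 42 + 45 = 189.
Each contributed unit returns 1.480 to the group, so the social optimum is full contribution by everyone: group total = 1.480 × 189 = 279.72.
Efficiency loss = (1.480 − 1) × 189 = 90.72.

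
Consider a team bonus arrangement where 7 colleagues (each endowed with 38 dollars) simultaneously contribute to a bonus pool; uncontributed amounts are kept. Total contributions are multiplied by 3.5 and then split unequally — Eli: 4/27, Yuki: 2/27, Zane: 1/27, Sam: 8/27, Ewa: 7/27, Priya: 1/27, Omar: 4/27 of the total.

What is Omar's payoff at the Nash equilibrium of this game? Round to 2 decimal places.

57.70 dollars

Each unit j contributes comes back to j as 3.5 × (j's share), so j prefers to contribute only if that share exceeds 1/3.5 = 0.2857; otherwise keeping the unit dominates.
Only Sam (8/27) clears that bar, contributing 38; the remaining 6 contribute 0. Total contributed: 38.
Omar keeps 38 and receives 3.5 × 38 × 4/27 = 19.70 from the bonus pool, for a payoff of 57.70.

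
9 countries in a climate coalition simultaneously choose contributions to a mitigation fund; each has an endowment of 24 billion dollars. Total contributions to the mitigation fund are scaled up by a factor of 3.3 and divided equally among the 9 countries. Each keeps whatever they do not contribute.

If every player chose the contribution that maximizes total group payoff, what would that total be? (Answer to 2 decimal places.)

712.80 billion dollars

Each contributed unit returns 3.300 to the group as a whole (0.3667 to each of 9 players), which exceeds 1, so the social optimum is full contribution: group total = 3.300 × 216 = 712.80.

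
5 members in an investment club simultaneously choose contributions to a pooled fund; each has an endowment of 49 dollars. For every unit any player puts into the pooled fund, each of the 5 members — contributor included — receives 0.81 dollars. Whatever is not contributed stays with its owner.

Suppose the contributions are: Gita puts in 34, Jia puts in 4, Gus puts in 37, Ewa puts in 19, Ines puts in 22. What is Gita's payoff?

108.96 dollars

Total contributed: 34 + 4 + 37 + 19 + 22 = 116.
Each receives 0.81 × 116 = 93.96 from the pooled fund.
Gita keeps 49 − 34 = 15, so Gita's payoff is 15 + 93.96 = 108.96.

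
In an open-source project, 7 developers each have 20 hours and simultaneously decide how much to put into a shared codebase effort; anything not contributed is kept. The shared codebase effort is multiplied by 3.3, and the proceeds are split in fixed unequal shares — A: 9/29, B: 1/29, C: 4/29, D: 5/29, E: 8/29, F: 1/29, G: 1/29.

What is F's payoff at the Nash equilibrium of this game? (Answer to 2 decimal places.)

22.28 hours

For player j, contributing a unit is worthwhile iff 3.3 × (j's share) ≥ 1, i.e. iff j's share is at least 0.3030.
A alone (share 9/29) is above the threshold, contributing 20; the remaining 6 contribute 0. Total contributed: 20.
F keeps 20 and receives 3.3 × 20 × 1/29 = 2.28 from the shared codebase effort, for a payoff of 22.28.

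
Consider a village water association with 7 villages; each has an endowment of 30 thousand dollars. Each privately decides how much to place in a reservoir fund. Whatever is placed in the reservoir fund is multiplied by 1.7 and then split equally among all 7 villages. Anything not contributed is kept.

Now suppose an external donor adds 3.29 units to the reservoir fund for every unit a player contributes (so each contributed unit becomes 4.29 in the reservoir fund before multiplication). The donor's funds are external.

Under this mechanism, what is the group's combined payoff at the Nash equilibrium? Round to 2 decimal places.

1531.53 thousand dollars

Under the mechanism each unit contributed yields 1.7 × 4.29 / 7 = 1.0419 back to its contributor per unit of net cost, which exceeds 1, making full contribution the dominant choice for everyone.
At the Nash equilibrium everyone contributes 30. Group total payoff = 1.7 × 4.29 × 210 = 1531.53.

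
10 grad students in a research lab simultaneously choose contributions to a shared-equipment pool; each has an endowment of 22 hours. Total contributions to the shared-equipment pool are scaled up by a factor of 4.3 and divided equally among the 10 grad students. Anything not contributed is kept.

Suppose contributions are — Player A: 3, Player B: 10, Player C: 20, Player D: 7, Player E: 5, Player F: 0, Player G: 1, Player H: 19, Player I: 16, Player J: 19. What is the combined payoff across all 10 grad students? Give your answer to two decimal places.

550.00 hours

Total contributed: 3 + 10 + 20 + 7 + 5 + 0 + 1 + 19 + 16 + 19 = 100; total kept: 10 × 22 − 100 = 120.
The shared-equipment pool pays out 4.3 × 100 = 430.00 in aggregate.
Group total = 120 + 430.00 = 550.00.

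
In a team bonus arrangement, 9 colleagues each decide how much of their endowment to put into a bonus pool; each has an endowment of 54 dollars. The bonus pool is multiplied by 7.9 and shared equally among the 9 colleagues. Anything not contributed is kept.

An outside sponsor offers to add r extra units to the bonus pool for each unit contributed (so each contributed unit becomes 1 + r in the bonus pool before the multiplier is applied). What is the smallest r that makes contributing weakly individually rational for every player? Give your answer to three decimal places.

0.139

With matching at rate r, one contributed unit becomes (1 + r) in the bonus pool and returns 7.9 × (1 + r) / 9 to the contributor.
Setting this equal to 1: 1 + r = 9/7.9 = 1.1392.
So the minimum matching rate is r = 1.1392 − 1 = 0.139.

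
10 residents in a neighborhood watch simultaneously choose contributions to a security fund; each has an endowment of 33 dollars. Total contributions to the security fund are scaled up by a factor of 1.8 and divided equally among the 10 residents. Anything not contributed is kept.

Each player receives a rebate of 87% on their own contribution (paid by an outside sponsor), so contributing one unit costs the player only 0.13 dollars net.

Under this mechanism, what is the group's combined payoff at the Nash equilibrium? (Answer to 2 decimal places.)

With the mechanism, a contributed unit returns (1.8/10) / 0.13 = 1.3846 per unit of net cost to the contributor — now above 1 — so contributing fully is weakly dominant for every player.
At the Nash equilibrium everyone contributes 33. Group total payoff = 10 × (33 × 0.87 + 1.8 × 33) = 881.10.

881.10 dollars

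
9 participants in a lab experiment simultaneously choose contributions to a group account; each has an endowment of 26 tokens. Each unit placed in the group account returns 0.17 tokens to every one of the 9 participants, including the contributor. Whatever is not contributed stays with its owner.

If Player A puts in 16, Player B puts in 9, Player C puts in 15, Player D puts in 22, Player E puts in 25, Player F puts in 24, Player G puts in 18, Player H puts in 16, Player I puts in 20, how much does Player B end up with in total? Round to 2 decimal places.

Total contributed: 16 + 9 + 15 + 22 + 25 + 24 + 18 + 16 + 20 = 165.
Each receives 0.17 × 165 = 28.05 from the group account.
Player B keeps 26 − 9 = 17, so Player B's payoff is 17 + 28.05 = 45.05.

45.05 tokens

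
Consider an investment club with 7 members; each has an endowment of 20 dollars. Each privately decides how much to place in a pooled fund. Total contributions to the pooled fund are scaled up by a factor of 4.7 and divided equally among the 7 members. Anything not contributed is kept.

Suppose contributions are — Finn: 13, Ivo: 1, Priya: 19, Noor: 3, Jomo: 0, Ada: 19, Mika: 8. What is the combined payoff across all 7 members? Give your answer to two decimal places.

Total contributed: 13 + 1 + 19 + 3 + 0 + 19 + 8 = 63; total kept: 7 × 20 − 63 = 77.
The pooled fund pays out 4.7 × 63 = 296.10 in aggregate.
Group total = 77 + 296.10 = 373.10.

373.10 dollars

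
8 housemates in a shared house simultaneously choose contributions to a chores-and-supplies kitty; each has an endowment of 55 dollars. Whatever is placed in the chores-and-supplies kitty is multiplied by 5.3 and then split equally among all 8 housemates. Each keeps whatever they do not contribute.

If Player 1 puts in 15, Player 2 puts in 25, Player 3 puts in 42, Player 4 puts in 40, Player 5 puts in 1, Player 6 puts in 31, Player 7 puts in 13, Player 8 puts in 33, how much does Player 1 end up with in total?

172.50 dollars

Total contributed: 15 + 25 + 42 + 40 + 1 + 31 + 13 + 33 = 200.
Each receives 5.3 × 200 / 8 = 132.50 from the chores-and-supplies kitty.
Player 1 keeps 55 − 15 = 40, so Player 1's payoff is 40 + 132.50 = 172.50.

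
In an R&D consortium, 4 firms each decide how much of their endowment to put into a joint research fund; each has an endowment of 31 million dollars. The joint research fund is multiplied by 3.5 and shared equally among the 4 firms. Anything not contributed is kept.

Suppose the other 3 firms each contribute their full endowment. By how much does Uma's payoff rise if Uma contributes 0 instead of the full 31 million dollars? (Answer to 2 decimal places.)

3.88 million dollars

Switching from a contribution of 31 to 0 lets Uma keep an extra 31 million dollars, but lowers the joint research fund by 31, which costs Uma their own share of that drop: 3.5/4 × 31 = 27.12.
Net gain = 31 − 27.12 = 3.88. The private return per contributed unit (0.8750) is below 1, so free-riding is indeed the best response regardless of what the others do.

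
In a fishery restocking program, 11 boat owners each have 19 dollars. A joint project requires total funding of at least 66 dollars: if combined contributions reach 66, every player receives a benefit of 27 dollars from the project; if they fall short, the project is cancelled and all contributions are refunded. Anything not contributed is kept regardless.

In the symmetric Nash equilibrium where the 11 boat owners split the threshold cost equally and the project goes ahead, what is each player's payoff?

40 dollars

Equal share of the threshold: 66/11 = 6.
At this profile no one gains by cutting their contribution: any cut drops the total below 66, the project is cancelled, contributions are refunded, and the deviator ends with 19, which is less than 19 − 6 + 27 = 40. Contributing more than 6 just wastes the excess. So contributing exactly 6 is a best response.
Each player's payoff: 19 − 6 + 27 = 40.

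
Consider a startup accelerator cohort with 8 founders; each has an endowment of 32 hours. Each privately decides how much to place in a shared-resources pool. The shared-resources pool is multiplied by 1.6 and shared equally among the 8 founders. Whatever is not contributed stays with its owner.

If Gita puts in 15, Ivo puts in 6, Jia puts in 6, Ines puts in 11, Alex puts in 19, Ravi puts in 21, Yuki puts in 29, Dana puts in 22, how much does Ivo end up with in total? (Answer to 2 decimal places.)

Total contributed: 15 + 6 + 6 + 11 + 19 + 21 + 29 + 22 = 129.
Each receives 1.6 × 129 / 8 = 25.80 from the shared-resources pool.
Ivo keeps 32 − 6 = 26, so Ivo's payoff is 26 + 25.80 = 51.80.

51.80 hours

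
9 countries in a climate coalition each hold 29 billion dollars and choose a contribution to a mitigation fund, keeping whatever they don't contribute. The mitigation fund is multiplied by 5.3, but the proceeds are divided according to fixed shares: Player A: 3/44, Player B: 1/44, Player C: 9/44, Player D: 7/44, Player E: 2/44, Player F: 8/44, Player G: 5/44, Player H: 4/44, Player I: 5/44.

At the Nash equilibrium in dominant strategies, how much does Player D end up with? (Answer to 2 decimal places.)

For player j, contributing a unit is worthwhile iff 5.3 × (j's share) ≥ 1, i.e. iff j's share is at least 0.1887.
The only share above 0.1887 is Player C's 9/44, contributing 29; the remaining 8 contribute 0. Total contributed: 29.
Player D keeps 29 and receives 5.3 × 29 × 7/44 = 24.45 from the mitigation fund, for a payoff of 53.45.

53.45 billion dollars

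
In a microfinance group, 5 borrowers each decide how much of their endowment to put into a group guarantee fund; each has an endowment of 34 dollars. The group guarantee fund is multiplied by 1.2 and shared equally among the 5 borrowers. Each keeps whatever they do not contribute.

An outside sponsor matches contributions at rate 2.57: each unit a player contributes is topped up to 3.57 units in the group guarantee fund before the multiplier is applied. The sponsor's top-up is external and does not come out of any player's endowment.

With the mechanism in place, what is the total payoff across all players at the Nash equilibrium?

170.00 dollars

The effective private return is 1.2 × 3.57 / 5 = 0.8568, which is still under 1, so the mechanism doesn't change anyone's dominant strategy: zero contribution.
At the Nash equilibrium no one contributes; group total payoff = 5 × 34 = 170.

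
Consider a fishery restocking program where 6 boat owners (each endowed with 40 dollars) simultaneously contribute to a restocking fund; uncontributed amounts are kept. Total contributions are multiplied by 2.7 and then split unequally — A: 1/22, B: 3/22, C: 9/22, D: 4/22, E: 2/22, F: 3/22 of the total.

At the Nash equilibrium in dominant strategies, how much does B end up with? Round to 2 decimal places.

54.73 dollars

A player with share s gets back 2.7·s per unit contributed, so full contribution is dominant for anyone with s > 1/2.7 = 0.3704 and zero contribution is dominant for anyone below.
C alone (share 9/22) is above the threshold, contributing 40; the remaining 5 contribute 0. Total contributed: 40.
B keeps 40 and receives 2.7 × 40 × 3/22 = 14.73 from the restocking fund, for a payoff of 54.73.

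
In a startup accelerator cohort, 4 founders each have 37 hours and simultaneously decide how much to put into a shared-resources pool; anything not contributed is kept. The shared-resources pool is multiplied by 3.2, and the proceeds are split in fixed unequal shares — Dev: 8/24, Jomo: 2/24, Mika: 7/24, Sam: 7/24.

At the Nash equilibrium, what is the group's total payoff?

A player with share s gets back 3.2·s per unit contributed, so full contribution is dominant for anyone with s > 1/3.2 = 0.3125 and zero contribution is dominant for anyone below.
The only share above 0.3125 is Dev's 8/24, contributing 37; the remaining 3 contribute 0. Total contributed: 37.
The shared-resources pool pays out 3.2 × 37 = 118.40 in total (split across the unequal shares, but the aggregate is all that matters for the group sum).
The 3 free-riders keep 37 each, adding 111. Group total = 111 + 118.40 = 229.40.

229.40 hours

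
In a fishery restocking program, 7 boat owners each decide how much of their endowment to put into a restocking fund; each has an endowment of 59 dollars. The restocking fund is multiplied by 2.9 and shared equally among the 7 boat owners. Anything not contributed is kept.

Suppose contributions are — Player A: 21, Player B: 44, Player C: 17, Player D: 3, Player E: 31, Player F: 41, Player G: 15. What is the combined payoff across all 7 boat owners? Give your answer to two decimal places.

739.80 dollars

Total contributed: 21 + 44 + 17 + 3 + 31 + 41 + 15 = 172; total kept: 7 × 59 − 172 = 241.
The restocking fund pays out 2.9 × 172 = 498.80 in aggregate.
Group total = 241 + 498.80 = 739.80.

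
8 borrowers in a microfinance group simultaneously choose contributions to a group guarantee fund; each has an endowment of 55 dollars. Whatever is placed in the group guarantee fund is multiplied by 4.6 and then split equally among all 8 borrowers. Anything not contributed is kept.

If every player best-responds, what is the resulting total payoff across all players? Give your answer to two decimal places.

440.00 dollars

Each contributed unit returns 4.6/8 = 0.5750 to its contributor — below 1 — so contributing 0 is dominant for every player. At the Nash equilibrium everyone keeps their 55, and the group total is 8 × 55 = 440.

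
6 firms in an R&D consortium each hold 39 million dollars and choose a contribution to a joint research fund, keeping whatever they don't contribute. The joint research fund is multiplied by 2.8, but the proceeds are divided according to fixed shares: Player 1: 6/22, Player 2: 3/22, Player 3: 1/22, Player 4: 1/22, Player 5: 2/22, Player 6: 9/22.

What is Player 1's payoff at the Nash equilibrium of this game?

68.78 million dollars

Player j's private return per contributed unit is 2.8 × (j's share). Contributing is weakly dominant for j when that share is at least 1/2.8 = 0.3571, and contributing 0 is dominant otherwise.
The only share above 0.3571 is Player 6's 9/22, contributing 39; the remaining 5 contribute 0. Total contributed: 39.
Player 1 keeps 39 and receives 2.8 × 39 × 6/22 = 29.78 from the joint research fund, for a payoff of 68.78.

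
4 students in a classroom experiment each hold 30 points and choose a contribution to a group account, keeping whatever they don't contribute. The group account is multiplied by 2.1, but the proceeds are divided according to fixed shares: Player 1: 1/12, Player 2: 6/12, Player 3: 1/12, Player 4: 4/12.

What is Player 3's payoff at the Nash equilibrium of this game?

35.25 points

A player with share s gets back 2.1·s per unit contributed, so full contribution is dominant for anyone with s > 1/2.1 = 0.4762 and zero contribution is dominant for anyone below.
The only share above 0.4762 is Player 2's 6/12, contributing 30; the remaining 3 contribute 0. Total contributed: 30.
Player 3 keeps 30 and receives 2.1 × 30 × 1/12 = 5.25 from the group account, for a payoff of 35.25.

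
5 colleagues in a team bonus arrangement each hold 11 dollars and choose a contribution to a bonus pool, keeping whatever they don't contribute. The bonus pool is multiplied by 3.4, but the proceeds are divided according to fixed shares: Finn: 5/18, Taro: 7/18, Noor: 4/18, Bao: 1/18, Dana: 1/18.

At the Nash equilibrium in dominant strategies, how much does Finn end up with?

21.39 dollars

A player with share s gets back 3.4·s per unit contributed, so full contribution is dominant for anyone with s > 1/3.4 = 0.2941 and zero contribution is dominant for anyone below.
The only share above 0.2941 is Taro's 7/18, contributing 11; the remaining 4 contribute 0. Total contributed: 11.
Finn keeps 11 and receives 3.4 × 11 × 5/18 = 10.39 from the bonus pool, for a payoff of 21.39.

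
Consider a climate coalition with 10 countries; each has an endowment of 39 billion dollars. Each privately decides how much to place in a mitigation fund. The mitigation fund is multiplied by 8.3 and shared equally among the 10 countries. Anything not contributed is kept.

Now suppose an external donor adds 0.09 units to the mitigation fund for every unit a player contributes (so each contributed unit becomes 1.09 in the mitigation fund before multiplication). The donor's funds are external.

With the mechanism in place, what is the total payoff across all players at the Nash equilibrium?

The effective private return is 8.3 × 1.09 / 10 = 0.9047, which is still under 1, so the mechanism doesn't change anyone's dominant strategy: zero contribution.
At the Nash equilibrium no one contributes; group total payoff = 10 × 39 = 390.

390.00 billion dollars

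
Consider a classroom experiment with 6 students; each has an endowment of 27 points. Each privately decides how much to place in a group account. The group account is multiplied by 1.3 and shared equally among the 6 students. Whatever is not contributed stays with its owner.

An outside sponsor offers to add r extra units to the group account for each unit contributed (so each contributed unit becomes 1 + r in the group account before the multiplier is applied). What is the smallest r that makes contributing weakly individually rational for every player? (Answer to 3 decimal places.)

3.615

With matching at rate r, one contributed unit becomes (1 + r) in the group account and returns 1.3 × (1 + r) / 6 to the contributor.
Setting this equal to 1: 1 + r = 6/1.3 = 4.6154.
So the minimum matching rate is r = 4.6154 − 1 = 3.615.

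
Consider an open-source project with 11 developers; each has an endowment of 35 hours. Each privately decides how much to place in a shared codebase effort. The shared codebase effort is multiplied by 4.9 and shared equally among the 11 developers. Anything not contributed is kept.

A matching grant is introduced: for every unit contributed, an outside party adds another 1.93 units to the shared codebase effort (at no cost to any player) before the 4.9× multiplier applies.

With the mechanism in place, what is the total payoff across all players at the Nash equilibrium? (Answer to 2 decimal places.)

5527.45 hours

The effective private return per unit is now 4.9 × 2.93 / 11 = 1.3052 > 1, so every player's dominant strategy flips to full contribution.
So the Nash equilibrium is full contribution by all 11; the group earns 4.9 × 2.93 × 385 = 5527.45.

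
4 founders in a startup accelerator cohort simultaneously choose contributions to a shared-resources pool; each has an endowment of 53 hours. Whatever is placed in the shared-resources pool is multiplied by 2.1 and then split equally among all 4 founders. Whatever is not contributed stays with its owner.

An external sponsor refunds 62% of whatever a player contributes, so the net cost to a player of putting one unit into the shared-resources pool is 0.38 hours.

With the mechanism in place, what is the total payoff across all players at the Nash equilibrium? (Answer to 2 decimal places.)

576.64 hours

Under the mechanism each unit contributed yields (2.1/4) / 0.38 = 1.3816 back to its contributor per unit of net cost, which exceeds 1, making full contribution the dominant choice for everyone.
So the Nash equilibrium is full contribution by all 4; the group earns 4 × (53 × 0.62 + 2.1 × 53) = 576.64.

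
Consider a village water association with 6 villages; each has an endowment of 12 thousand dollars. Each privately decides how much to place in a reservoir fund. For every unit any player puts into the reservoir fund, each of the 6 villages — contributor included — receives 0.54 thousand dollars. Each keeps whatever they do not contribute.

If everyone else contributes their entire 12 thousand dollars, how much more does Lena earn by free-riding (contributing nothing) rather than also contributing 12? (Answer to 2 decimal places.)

Switching from a contribution of 12 to 0 lets Lena keep an extra 12 thousand dollars, but lowers the reservoir fund by 12, which costs Lena their own share of that drop: 0.54 × 12 = 6.48.
Net gain = 12 − 6.48 = 5.52. The private return per contributed unit (0.54) is below 1, so free-riding is indeed the best response regardless of what the others do.

5.52 thousand dollars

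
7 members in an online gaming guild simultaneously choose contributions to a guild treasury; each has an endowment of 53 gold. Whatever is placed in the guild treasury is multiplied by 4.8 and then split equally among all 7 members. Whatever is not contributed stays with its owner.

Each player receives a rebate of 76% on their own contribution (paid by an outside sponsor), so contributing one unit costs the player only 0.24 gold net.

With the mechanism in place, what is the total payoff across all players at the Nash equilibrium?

The effective private return per unit is now (4.8/7) / 0.24 = 2.8571 > 1, so every player's dominant strategy flips to full contribution.
At the Nash equilibrium everyone contributes 53. Group total payoff = 7 × (53 × 0.76 + 4.8 × 53) = 2062.76.

2062.76 gold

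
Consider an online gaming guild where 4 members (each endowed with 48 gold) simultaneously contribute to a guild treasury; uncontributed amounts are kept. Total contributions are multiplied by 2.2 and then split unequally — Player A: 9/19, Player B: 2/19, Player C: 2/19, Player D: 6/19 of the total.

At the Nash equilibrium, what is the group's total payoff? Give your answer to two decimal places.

249.60 gold

Player j's private return per contributed unit is 2.2 × (j's share). Contributing is weakly dominant for j when that share is at least 1/2.2 = 0.4545, and contributing 0 is dominant otherwise.
Player A alone (share 9/19) is above the threshold, contributing 48; the remaining 3 contribute 0. Total contributed: 48.
The guild treasury pays out 2.2 × 48 = 105.60 in total (split across the unequal shares, but the aggregate is all that matters for the group sum).
The 3 free-riders keep 48 each, adding 144. Group total = 144 + 105.60 = 249.60.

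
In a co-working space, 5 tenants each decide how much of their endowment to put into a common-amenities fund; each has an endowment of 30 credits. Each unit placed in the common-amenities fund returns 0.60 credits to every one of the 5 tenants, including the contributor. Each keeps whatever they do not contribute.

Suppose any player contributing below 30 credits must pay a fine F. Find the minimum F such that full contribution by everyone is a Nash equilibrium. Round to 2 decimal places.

12.00 credits

Given the others contribute fully, the best deviation is to contribute 0 (any partial contribution still incurs the fine and gives up units whose private return 0.60 is below 1).
Deviating from 30 to 0 saves 30 credits but forfeits the deviator's share of the drop in the common-amenities fund: 0.60 × 30 = 18.00.
So the deviation gain is 30 − 18.00 = 12.00, and the fine must be at least 12.00 credits to wipe it out.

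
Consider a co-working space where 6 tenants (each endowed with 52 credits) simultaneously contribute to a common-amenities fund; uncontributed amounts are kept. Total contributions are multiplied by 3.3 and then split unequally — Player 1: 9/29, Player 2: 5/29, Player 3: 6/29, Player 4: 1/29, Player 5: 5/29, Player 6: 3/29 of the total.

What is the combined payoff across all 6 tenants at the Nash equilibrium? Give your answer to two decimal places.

Each unit j contributes comes back to j as 3.3 × (j's share), so j prefers to contribute only if that share exceeds 1/3.3 = 0.3030; otherwise keeping the unit dominates.
Player 1 alone (share 9/29) is above the threshold, contributing 52; the remaining 5 contribute 0. Total contributed: 52.
The common-amenities fund pays out 3.3 × 52 = 171.60 in total (split across the unequal shares, but the aggregate is all that matters for the group sum).
The 5 free-riders keep 52 each, adding 260. Group total = 260 + 171.60 = 431.60.

431.60 credits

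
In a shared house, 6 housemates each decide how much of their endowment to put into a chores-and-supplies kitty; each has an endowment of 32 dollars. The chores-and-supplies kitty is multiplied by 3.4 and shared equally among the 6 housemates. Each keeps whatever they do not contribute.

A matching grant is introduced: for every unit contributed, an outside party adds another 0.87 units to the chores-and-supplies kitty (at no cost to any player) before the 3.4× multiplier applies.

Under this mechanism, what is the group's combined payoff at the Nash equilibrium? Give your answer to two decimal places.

1220.74 dollars

The effective private return per unit is now 3.4 × 1.87 / 6 = 1.0597 > 1, so every player's dominant strategy flips to full contribution.
At the Nash equilibrium everyone contributes 32. Group total payoff = 3.4 × 1.87 × 192 = 1220.74.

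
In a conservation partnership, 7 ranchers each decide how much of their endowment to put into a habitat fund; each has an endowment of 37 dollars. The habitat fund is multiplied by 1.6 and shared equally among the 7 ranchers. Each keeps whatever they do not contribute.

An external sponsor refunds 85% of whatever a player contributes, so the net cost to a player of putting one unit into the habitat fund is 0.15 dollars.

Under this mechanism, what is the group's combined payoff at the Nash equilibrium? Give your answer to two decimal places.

634.55 dollars

The effective private return per unit is now (1.6/7) / 0.15 = 1.5238 > 1, so every player's dominant strategy flips to full contribution.
So the Nash equilibrium is full contribution by all 7; the group earns 7 × (37 × 0.85 + 1.6 × 37) = 634.55.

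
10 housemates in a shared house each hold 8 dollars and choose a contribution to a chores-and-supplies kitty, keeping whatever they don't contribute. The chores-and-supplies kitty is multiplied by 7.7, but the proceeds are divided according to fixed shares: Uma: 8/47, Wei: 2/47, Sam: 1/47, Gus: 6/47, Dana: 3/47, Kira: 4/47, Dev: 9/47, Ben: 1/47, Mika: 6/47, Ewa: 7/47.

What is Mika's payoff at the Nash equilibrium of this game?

Each unit j contributes comes back to j as 7.7 × (j's share), so j prefers to contribute only if that share exceeds 1/7.7 = 0.1299; otherwise keeping the unit dominates.
Uma, Dev and Ewa clear that bar, contributing 8 each; the remaining 7 contribute 0. Total contributed: 24.
Mika keeps 8 and receives 7.7 × 24 × 6/47 = 23.59 from the chores-and-supplies kitty, for a payoff of 31.59.

31.59 dollars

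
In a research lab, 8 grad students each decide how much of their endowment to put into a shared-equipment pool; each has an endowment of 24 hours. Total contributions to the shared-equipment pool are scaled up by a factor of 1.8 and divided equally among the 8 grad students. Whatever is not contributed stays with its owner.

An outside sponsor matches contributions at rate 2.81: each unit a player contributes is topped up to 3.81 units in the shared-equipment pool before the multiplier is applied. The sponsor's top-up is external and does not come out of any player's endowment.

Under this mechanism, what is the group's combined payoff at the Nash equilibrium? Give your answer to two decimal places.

Even with the mechanism, each unit contributed returns only 1.8 × 3.81 / 8 = 0.8573 per unit of net cost, so contributing nothing is still dominant.
Everyone keeps their endowment and the group total is 8 × 24 = 192.

192.00 hours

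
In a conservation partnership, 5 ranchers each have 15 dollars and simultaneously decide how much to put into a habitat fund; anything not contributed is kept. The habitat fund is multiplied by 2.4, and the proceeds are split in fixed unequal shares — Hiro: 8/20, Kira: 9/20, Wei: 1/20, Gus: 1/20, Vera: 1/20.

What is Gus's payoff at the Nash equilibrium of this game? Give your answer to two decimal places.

16.80 dollars

Player j's private return per contributed unit is 2.4 × (j's share). Contributing is weakly dominant for j when that share is at least 1/2.4 = 0.4167, and contributing 0 is dominant otherwise.
Only Kira (9/20) clears that bar, contributing 15; the remaining 4 contribute 0. Total contributed: 15.
Gus keeps 15 and receives 2.4 × 15 × 1/20 = 1.80 from the habitat fund, for a payoff of 16.80.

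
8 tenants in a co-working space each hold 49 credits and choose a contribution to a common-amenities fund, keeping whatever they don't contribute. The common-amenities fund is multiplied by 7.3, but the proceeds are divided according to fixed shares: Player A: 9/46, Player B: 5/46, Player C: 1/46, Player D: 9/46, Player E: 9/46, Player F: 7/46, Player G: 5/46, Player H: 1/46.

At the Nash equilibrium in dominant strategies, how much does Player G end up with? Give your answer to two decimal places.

204.52 credits

For player j, contributing a unit is worthwhile iff 7.3 × (j's share) ≥ 1, i.e. iff j's share is at least 0.1370.
The shares above 0.1370 belong to Player A, Player D, Player E and Player F, contributing 49 each; the remaining 4 contribute 0. Total contributed: 196.
Player G keeps 49 and receives 7.3 × 196 × 5/46 = 155.52 from the common-amenities fund, for a payoff of 204.52.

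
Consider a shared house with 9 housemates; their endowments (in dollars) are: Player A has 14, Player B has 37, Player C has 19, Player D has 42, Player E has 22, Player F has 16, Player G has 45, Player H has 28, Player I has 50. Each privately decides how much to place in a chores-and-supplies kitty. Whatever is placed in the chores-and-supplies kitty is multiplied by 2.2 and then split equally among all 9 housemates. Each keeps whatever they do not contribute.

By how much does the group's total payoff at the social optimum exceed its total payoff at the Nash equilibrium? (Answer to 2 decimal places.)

The private return per contributed unit is 2.2/9 = 0.2444 < 1 for every player regardless of endowment, so the Nash equilibrium is zero contribution and the group total is Σ E_j = 14 + 37 + 19 + 42 + 22 + 16 + 45 + 28 + 50 = 273.
Each contributed unit returns 2.200 to the group, so the social optimum is full contribution by everyone: group total = 2.200 × 273 = 600.60.
Efficiency loss = (2.200 − 1) × 273 = 327.60.

327.60 dollars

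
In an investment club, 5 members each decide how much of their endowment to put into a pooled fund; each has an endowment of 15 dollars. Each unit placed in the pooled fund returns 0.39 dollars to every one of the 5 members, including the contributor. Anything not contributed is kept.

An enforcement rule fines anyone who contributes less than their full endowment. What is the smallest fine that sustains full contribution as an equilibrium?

9.15 dollars

Given the others contribute fully, the best deviation is to contribute 0 (any partial contribution still incurs the fine and gives up units whose private return 0.39 is below 1).
Deviating from 15 to 0 saves 15 dollars but forfeits the deviator's share of the drop in the pooled fund: 0.39 × 15 = 5.85.
So the deviation gain is 15 − 5.85 = 9.15, and the fine must be at least 9.15 dollars to wipe it out.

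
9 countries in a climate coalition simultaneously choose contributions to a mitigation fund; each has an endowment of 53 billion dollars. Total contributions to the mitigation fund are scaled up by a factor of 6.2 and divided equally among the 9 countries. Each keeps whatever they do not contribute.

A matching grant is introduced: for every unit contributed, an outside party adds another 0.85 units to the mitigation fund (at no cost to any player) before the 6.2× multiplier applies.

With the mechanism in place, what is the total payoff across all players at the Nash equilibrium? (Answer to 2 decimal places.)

5471.19 billion dollars

With the mechanism, a contributed unit returns 6.2 × 1.85 / 9 = 1.2744 per unit of net cost to the contributor — now above 1 — so contributing fully is weakly dominant for every player.
At the Nash equilibrium everyone contributes 53. Group total payoff = 6.2 × 1.85 × 477 = 5471.19.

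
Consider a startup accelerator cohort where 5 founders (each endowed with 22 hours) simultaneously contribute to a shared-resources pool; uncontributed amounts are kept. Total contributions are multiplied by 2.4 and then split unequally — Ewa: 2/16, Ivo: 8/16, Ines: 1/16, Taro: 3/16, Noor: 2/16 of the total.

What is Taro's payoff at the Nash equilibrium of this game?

A player with share s gets back 2.4·s per unit contributed, so full contribution is dominant for anyone with s > 1/2.4 = 0.4167 and zero contribution is dominant for anyone below.
Only Ivo (8/16) clears that bar, contributing 22; the remaining 4 contribute 0. Total contributed: 22.
Taro keeps 22 and receives 2.4 × 22 × 3/16 = 9.90 from the shared-resources pool, for a payoff of 31.90.

31.90 hours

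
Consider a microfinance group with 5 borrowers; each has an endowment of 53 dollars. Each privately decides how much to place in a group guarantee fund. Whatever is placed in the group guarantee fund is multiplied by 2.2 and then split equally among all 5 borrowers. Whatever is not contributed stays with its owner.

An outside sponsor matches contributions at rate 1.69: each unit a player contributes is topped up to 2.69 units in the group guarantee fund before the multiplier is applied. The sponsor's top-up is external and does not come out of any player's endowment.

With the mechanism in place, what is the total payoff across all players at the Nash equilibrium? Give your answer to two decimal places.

With the mechanism, a contributed unit returns 2.2 × 2.69 / 5 = 1.1836 per unit of net cost to the contributor — now above 1 — so contributing fully is weakly dominant for every player.
So the Nash equilibrium is full contribution by all 5; the group earns 2.2 × 2.69 × 265 = 1568.27.

1568.27 dollars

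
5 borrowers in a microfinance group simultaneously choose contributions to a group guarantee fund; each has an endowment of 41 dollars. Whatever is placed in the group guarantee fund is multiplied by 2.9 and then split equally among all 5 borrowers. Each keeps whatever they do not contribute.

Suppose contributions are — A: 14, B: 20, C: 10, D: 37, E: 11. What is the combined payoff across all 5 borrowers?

Total contributed: 14 + 20 + 10 + 37 + 11 = 92; total kept: 5 × 41 − 92 = 113.
The group guarantee fund pays out 2.9 × 92 = 266.80 in aggregate.
Group total = 113 + 266.80 = 379.80.

379.80 dollars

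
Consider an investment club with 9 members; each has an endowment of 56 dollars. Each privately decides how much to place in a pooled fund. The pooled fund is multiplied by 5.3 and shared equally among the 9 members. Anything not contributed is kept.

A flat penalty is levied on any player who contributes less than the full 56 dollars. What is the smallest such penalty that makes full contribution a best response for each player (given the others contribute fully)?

Given the others contribute fully, the best deviation is to contribute 0 (any partial contribution still incurs the fine and gives up units whose private return 0.5889 is below 1).
Deviating from 56 to 0 saves 56 dollars but forfeits the deviator's share of the drop in the pooled fund: 5.3/9 × 56 = 32.98.
So the deviation gain is 56 − 32.98 = 23.02, and the fine must be at least 23.02 dollars to wipe it out.

23.02 dollars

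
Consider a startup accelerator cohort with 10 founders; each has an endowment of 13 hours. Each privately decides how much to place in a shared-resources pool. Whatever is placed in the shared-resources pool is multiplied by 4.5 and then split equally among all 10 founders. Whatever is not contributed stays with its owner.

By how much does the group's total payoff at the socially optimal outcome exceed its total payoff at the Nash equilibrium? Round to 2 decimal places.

455.00 hours

Each contributed unit returns 4.5/10 = 0.4500 to its contributor — below 1 — so contributing 0 is dominant for every player. At the Nash equilibrium everyone keeps their 13, and the group total is 10 × 13 = 130.
Each contributed unit returns 4.500 to the group as a whole (0.4500 to each of 10 players), which exceeds 1, so the social optimum is full contribution: group total = 4.500 × 130 = 585.00.
Efficiency loss = 585.00 − 130 = 455.00.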